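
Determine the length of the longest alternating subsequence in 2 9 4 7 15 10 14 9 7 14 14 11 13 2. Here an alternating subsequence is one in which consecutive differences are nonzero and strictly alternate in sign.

Track the best alternating length ending on an up-step vs a down-step at each position: up/down = 1/1, 2/1, 2/3, 4/3, 4/1, 4/5, 6/5, 4/7, 4/7, 8/5, 8/5, 8/9, 10/9, 1/11.
The maximum over both is 11; one such subsequence is 2, 9, 4, 15, 10, 14, 9, 14, 11, 13, 2.

11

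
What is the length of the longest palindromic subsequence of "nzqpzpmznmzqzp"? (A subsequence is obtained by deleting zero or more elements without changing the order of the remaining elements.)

One longest palindromic subsequence is zqzmnmzqz (positions 2,3,5,7,9,10,11,12,13); it reads the same forward and backward, and the interval DP gives dp[1][14] = 9.

9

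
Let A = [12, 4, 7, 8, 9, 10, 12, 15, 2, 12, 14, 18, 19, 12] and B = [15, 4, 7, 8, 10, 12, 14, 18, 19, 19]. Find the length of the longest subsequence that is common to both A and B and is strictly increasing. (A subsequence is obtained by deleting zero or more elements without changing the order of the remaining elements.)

8

For each value that appears in both, track the longest common increasing run ending there.
The best achievable length is 8; one witness is 4, 7, 8, 10, 12, 14, 18, 19 (A-positions 2,3,4,6,7,11,12,13, B-positions 2,3,4,5,6,7,8,9).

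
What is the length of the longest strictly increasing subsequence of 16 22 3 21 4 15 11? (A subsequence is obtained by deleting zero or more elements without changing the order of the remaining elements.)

One longest increasing subsequence is 3, 4, 15 (positions 3,5,6), of length 3; no longer one exists.

3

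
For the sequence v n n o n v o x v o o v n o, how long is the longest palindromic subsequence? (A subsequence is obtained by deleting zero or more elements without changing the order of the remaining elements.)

9

One longest palindromic subsequence is onvooovno (positions 4,5,6,7,10,11,12,13,14); it reads the same forward and backward, and the interval DP gives dp[1][14] = 9.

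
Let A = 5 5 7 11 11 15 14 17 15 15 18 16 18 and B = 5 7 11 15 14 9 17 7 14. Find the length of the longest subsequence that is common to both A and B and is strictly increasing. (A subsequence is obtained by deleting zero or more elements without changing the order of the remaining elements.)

A longest common strictly increasing subsequence is 5, 7, 11, 15, 17 (length 5); it appears in order in both A and B, and no longer such subsequence exists.

5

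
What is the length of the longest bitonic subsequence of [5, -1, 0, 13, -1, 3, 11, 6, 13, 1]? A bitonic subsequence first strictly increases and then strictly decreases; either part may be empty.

Let inc[i] be the LIS ending at i and dec[i] the longest strictly decreasing subsequence starting at i. inc = [1, 1, 2, 3, 1, 3, 4, 4, 5, 3], dec = [3, 1, 2, 4, 1, 2, 3, 2, 2, 1].
max_i inc[i]+dec[i]−1 = 6, with one witness -1, 0, 13, 11, 6, 1.

6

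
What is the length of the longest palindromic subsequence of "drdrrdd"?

Using dp[i][j] = 2 + dp[i+1][j−1] if the ends match, else max(dp[i+1][j], dp[i][j−1]):
dp[1][7] = 6. A witness is ddrrdd at positions 1,3,4,5,6,7.

6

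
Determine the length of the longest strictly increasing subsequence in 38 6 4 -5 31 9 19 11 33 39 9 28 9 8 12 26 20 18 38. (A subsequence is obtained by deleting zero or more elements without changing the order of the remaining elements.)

Let dp[i] be the longest increasing subsequence ending at position i. Then dp = [1, 1, 1, 1, 2, 2, 3, 3, 4, 5, 2, 4, 2, 2, 4, 5, 5, 5, 6].
The maximum is 6; one witness is 6, 9, 11, 12, 26, 38 at positions 2,6,8,15,16,19.

6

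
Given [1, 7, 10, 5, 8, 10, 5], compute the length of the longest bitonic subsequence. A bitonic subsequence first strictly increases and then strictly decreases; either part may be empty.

Let inc[i] be the LIS ending at i and dec[i] the longest strictly decreasing subsequence starting at i. inc = [1, 2, 3, 2, 3, 4, 2], dec = [1, 2, 3, 1, 2, 2, 1].
max_i inc[i]+dec[i]−1 = 5, with one witness 1, 7, 10, 8, 5.

5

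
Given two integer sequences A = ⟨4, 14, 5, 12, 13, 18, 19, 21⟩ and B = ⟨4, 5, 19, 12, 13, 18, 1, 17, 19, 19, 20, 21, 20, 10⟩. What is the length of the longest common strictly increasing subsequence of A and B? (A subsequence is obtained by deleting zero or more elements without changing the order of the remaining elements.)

7

For each value that appears in both, track the longest common increasing run ending there.
The best achievable length is 7; one witness is 4, 5, 12, 13, 18, 19, 21 (A-positions 1,3,4,5,6,7,8, B-positions 1,2,4,5,6,9,12).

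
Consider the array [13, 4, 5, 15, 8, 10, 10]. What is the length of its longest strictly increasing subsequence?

4

One longest increasing subsequence is 4, 5, 8, 10 (positions 2,3,5,6), of length 4; no longer one exists.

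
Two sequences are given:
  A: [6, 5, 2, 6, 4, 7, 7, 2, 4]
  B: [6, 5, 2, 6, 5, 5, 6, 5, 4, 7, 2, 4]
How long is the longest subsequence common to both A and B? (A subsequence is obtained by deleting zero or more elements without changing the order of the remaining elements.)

8

Backtracking the LCS table gives one alignment: 6 (A1,B1) → 5 (A2,B2) → 2 (A3,B3) → 6 (A4,B7) → 4 (A5,B9) → 7 (A7,B10) → 2 (A8,B11) → 4 (A9,B12).
So the longest common subsequence has length 8.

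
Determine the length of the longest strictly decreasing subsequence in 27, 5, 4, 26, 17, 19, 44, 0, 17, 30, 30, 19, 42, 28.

Let dp[i] be the longest decreasing subsequence ending at position i. Then dp = [1, 2, 3, 2, 3, 3, 1, 4, 4, 2, 2, 3, 2, 3].
The maximum is 4; one witness is 27, 5, 4, 0 at positions 1,2,3,8.

4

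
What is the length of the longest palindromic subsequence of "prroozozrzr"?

One longest palindromic subsequence is rrzozrr (positions 2,3,6,7,8,9,11); it reads the same forward and backward, and the interval DP gives dp[1][11] = 7.

7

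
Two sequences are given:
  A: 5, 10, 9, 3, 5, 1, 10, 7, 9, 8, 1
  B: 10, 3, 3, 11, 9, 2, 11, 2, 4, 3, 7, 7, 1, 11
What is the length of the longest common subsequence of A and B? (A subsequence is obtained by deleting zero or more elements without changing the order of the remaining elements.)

A longest common subsequence is 10, 9, 3, 7, 1 (length 5); the LCS DP confirms no longer common subsequence exists.

5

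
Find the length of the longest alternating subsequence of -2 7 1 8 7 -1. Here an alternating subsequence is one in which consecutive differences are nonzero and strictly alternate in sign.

Track the best alternating length ending on an up-step vs a down-step at each position: up/down = 1/1, 2/1, 2/3, 4/1, 4/5, 2/5.
The maximum over both is 5; one such subsequence is -2, 7, 1, 8, 7.

5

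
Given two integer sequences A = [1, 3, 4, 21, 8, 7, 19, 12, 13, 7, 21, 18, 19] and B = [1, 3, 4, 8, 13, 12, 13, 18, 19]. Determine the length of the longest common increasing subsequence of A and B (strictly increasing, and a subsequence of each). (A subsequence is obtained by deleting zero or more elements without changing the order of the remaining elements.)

8

A longest common strictly increasing subsequence is 1, 3, 4, 8, 12, 13, 18, 19 (length 8); it appears in order in both A and B, and no longer such subsequence exists.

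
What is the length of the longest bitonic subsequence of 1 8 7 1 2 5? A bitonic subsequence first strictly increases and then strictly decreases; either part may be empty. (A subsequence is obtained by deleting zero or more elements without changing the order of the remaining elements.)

One longest bitonic subsequence is 1, 8, 7, 5 (positions 1,2,3,6): it rises to 8 then falls. Length 4 is optimal.

4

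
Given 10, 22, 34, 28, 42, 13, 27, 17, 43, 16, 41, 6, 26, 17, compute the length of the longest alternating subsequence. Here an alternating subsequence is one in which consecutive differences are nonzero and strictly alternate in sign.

A longest alternating subsequence is 10, 34, 28, 42, 13, 27, 17, 43, 16, 41, 6, 26, 17 (positions 1,3,4,5,6,7,8,9,10,11,12,13,14); its 12 consecutive differences strictly alternate in sign, and length 13 is optimal.

13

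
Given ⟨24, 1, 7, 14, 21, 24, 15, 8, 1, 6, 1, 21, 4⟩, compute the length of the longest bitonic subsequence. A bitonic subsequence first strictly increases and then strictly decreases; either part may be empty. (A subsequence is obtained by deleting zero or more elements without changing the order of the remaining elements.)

9

Let inc[i] be the LIS ending at i and dec[i] the longest strictly decreasing subsequence starting at i. inc = [1, 1, 2, 3, 4, 5, 4, 3, 1, 2, 1, 5, 2], dec = [6, 1, 3, 4, 5, 5, 4, 3, 1, 2, 1, 2, 1].
max_i inc[i]+dec[i]−1 = 9, with one witness 1, 7, 14, 21, 24, 15, 8, 6, 4.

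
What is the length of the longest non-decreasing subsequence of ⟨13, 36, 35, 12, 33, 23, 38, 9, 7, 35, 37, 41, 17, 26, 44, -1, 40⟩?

6

One longest non-decreasing subsequence is 13, 35, 35, 37, 41, 44 (positions 1,3,10,11,12,15), of length 6; no longer one exists.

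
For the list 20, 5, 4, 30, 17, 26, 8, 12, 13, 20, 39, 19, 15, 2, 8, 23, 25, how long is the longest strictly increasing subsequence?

7

One longest increasing subsequence is 5, 8, 12, 13, 20, 23, 25 (positions 2,7,8,9,10,16,17), of length 7; no longer one exists.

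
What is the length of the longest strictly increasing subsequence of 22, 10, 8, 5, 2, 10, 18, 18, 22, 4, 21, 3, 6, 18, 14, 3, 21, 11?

Let dp[i] be the longest increasing subsequence ending at position i. Then dp = [1, 1, 1, 1, 1, 2, 3, 3, 4, 2, 4, 2, 3, 4, 4, 2, 5, 4].
The maximum is 5; one witness is 2, 4, 6, 18, 21 at positions 5,10,13,14,17.

5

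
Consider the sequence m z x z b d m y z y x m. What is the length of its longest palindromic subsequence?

One longest palindromic subsequence is mxyzyxm (positions 1,3,8,9,10,11,12); it reads the same forward and backward, and the interval DP gives dp[1][12] = 7.

7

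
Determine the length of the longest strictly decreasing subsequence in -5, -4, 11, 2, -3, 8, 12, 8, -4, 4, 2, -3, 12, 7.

Let dp[i] be the longest decreasing subsequence ending at position i. Then dp = [1, 1, 1, 2, 3, 2, 1, 2, 4, 3, 4, 5, 1, 3].
The maximum is 5; one witness is 11, 8, 4, 2, -3 at positions 3,6,10,11,12.

5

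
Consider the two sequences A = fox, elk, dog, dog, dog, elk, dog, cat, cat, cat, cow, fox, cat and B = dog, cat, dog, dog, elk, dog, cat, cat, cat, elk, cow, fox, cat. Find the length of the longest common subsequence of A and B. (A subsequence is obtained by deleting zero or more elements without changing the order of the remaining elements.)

11

A longest common subsequence is dog, dog, dog, elk, dog, cat, cat, cat, cow, fox, cat (length 11); the LCS DP confirms no longer common subsequence exists.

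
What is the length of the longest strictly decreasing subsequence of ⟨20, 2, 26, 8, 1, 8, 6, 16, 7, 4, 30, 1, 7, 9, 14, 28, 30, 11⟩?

5

Let dp[i] be the longest decreasing subsequence ending at position i. Then dp = [1, 2, 1, 2, 3, 2, 3, 2, 3, 4, 1, 5, 3, 3, 3, 2, 1, 4].
The maximum is 5; one witness is 20, 8, 6, 4, 1 at positions 1,4,7,10,12.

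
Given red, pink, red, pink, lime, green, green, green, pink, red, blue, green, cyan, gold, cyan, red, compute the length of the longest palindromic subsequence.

Using dp[i][j] = 2 + dp[i+1][j−1] if the ends match, else max(dp[i+1][j], dp[i][j−1]):
dp[1][16] = 9. A witness is red red pink green green green pink red red at positions 1,3,4,6,7,8,9,10,16.

9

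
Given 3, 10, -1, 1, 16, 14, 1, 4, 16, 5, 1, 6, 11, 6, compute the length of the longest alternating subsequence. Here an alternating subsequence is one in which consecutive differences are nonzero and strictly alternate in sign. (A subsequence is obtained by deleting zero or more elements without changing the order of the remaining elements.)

A longest alternating subsequence is 3, 10, -1, 16, 14, 16, 5, 11, 6 (positions 1,2,3,5,6,9,10,13,14); its 8 consecutive differences strictly alternate in sign, and length 9 is optimal.

9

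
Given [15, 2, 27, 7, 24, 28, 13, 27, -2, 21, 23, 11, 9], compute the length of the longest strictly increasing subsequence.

5

One longest increasing subsequence is 2, 7, 13, 21, 23 (positions 2,4,7,10,11), of length 5; no longer one exists.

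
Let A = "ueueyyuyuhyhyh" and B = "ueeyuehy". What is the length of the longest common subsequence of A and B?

7

A longest common subsequence is ueeyuhy (length 7); the LCS DP confirms no longer common subsequence exists.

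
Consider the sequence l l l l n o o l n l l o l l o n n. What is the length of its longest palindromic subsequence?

Using dp[i][j] = 2 + dp[i+1][j−1] if the ends match, else max(dp[i+1][j], dp[i][j−1]):
dp[1][17] = 12. A witness is llllnoonllll at positions 1,2,3,4,5,6,7,9,10,11,13,14.

12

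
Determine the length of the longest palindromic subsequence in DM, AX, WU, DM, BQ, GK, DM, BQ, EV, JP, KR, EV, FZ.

Using dp[i][j] = 2 + dp[i+1][j−1] if the ends match, else max(dp[i+1][j], dp[i][j−1]):
dp[1][13] = 3. A witness is EV KR EV at positions 9,11,12.

3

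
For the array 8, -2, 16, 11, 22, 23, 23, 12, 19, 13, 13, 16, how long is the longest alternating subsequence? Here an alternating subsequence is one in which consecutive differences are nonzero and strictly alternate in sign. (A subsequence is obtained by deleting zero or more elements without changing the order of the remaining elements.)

A longest alternating subsequence is 8, -2, 16, 11, 22, 12, 19, 13, 16 (positions 1,2,3,4,5,8,9,10,12); its 8 consecutive differences strictly alternate in sign, and length 9 is optimal.

9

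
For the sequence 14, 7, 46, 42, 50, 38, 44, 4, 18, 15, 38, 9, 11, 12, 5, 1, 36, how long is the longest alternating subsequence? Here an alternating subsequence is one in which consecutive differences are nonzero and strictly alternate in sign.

15

A longest alternating subsequence is 14, 7, 46, 42, 50, 38, 44, 4, 18, 15, 38, 9, 11, 5, 36 (positions 1,2,3,4,5,6,7,8,9,10,11,12,13,15,17); its 14 consecutive differences strictly alternate in sign, and length 15 is optimal.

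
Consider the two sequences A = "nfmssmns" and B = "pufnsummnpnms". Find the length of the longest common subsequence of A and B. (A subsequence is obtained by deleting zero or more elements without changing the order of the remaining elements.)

A longest common subsequence is nmmns (length 5); the LCS DP confirms no longer common subsequence exists.

5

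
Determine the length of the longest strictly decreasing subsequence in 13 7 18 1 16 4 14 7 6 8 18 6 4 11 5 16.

6

Scanning left to right, the best length ending at each element is: 13→1, 7→2, 18→1, 1→3, 16→2, 4→3, 14→3, 7→4, 6→5, 8→4, 18→1, 6→5, 4→6, 11→4, 5→6, 16→2.
So the longest decreasing subsequence has length 6, e.g. 18, 16, 14, 7, 6, 4.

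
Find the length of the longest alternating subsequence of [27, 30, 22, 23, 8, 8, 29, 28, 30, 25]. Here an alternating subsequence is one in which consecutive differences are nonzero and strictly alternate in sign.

9

Track the best alternating length ending on an up-step vs a down-step at each position: up/down = 1/1, 2/1, 1/3, 4/3, 1/5, 1/5, 6/3, 6/7, 8/1, 6/9.
The maximum over both is 9; one such subsequence is 27, 30, 22, 23, 8, 29, 28, 30, 25.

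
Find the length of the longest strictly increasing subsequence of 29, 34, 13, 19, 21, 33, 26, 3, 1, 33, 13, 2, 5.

5

Scanning left to right, the best length ending at each element is: 29→1, 34→2, 13→1, 19→2, 21→3, 33→4, 26→4, 3→1, 1→1, 33→5, 13→2, 2→2, 5→3.
So the longest increasing subsequence has length 5, e.g. 13, 19, 21, 26, 33.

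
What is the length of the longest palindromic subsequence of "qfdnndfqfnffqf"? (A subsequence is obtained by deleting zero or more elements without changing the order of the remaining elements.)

Using dp[i][j] = 2 + dp[i+1][j−1] if the ends match, else max(dp[i+1][j], dp[i][j−1]):
dp[1][14] = 9. A witness is qfnfqfnfq at positions 1,2,5,7,8,9,10,12,13.

9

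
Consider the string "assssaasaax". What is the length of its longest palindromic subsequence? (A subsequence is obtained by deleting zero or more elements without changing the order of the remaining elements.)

Using dp[i][j] = 2 + dp[i+1][j−1] if the ends match, else max(dp[i+1][j], dp[i][j−1]):
dp[1][11] = 7. A witness is asssssa at positions 1,2,3,4,5,8,10.

7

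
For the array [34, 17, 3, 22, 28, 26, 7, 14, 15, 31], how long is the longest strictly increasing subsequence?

5

Scanning left to right, the best length ending at each element is: 34→1, 17→1, 3→1, 22→2, 28→3, 26→3, 7→2, 14→3, 15→4, 31→5.
So the longest increasing subsequence has length 5, e.g. 3, 7, 14, 15, 31.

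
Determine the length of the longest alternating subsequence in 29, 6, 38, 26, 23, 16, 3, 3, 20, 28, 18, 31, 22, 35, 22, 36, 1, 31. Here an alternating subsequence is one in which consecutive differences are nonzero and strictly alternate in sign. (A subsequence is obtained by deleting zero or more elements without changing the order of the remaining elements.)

Track the best alternating length ending on an up-step vs a down-step at each position: up/down = 1/1, 1/2, 3/1, 3/4, 3/4, 3/4, 1/4, 1/4, 5/4, 5/4, 5/6, 7/4, 7/8, 9/4, 7/10, 11/4, 1/12, 13/12.
The maximum over both is 13; one such subsequence is 29, 6, 38, 16, 20, 18, 31, 22, 35, 22, 36, 1, 31.

13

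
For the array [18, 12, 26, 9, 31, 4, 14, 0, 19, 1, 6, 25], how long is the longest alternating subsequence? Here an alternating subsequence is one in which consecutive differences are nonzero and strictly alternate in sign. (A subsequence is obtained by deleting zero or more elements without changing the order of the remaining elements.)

Track the best alternating length ending on an up-step vs a down-step at each position: up/down = 1/1, 1/2, 3/1, 1/4, 5/1, 1/6, 7/6, 1/8, 9/6, 9/10, 11/10, 11/6.
The maximum over both is 11; one such subsequence is 18, 12, 26, 9, 31, 4, 14, 0, 19, 1, 6.

11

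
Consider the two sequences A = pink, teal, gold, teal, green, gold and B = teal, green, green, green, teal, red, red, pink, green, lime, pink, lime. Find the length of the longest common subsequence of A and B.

3

Backtracking the LCS table gives one alignment: teal (A2,B1) → teal (A4,B5) → green (A5,B9).
So the longest common subsequence has length 3.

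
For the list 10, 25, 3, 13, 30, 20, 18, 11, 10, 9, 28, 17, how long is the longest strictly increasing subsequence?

4

One longest increasing subsequence is 10, 13, 20, 28 (positions 1,4,6,11), of length 4; no longer one exists.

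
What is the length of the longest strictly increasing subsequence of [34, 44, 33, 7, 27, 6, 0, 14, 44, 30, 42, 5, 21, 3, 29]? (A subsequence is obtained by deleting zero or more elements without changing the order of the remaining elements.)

4

Let dp[i] be the longest increasing subsequence ending at position i. Then dp = [1, 2, 1, 1, 2, 1, 1, 2, 3, 3, 4, 2, 3, 2, 4].
The maximum is 4; one witness is 7, 27, 30, 42 at positions 4,5,10,11.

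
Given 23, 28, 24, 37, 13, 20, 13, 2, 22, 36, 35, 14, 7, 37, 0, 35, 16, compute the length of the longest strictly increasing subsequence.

Let dp[i] be the longest increasing subsequence ending at position i. Then dp = [1, 2, 2, 3, 1, 2, 1, 1, 3, 4, 4, 2, 2, 5, 1, 4, 3].
The maximum is 5; one witness is 13, 20, 22, 36, 37 at positions 5,6,9,10,14.

5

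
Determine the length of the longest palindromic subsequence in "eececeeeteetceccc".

11

Using dp[i][j] = 2 + dp[i+1][j−1] if the ends match, else max(dp[i+1][j], dp[i][j−1]):
dp[1][17] = 11. A witness is cceeeteeecc at positions 3,5,6,7,8,9,10,11,14,16,17.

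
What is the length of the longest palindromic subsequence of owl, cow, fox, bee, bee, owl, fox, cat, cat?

4

Using dp[i][j] = 2 + dp[i+1][j−1] if the ends match, else max(dp[i+1][j], dp[i][j−1]):
dp[1][9] = 4. A witness is fox bee bee fox at positions 3,4,5,7.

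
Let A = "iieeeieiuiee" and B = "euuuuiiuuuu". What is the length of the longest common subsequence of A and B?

Backtracking the LCS table gives one alignment: e (A3,B1) → i (A6,B6) → i (A8,B7) → u (A9,B11).
So the longest common subsequence has length 4.

4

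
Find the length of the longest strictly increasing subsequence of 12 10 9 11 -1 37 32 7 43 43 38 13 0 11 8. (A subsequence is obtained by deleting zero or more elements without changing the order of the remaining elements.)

4

Let dp[i] be the longest increasing subsequence ending at position i. Then dp = [1, 1, 1, 2, 1, 3, 3, 2, 4, 4, 4, 3, 2, 3, 3].
The maximum is 4; one witness is 10, 11, 37, 43 at positions 2,4,6,9.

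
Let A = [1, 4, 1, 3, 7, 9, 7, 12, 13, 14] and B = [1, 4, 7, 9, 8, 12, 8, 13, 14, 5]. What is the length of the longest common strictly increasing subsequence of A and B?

7

For each value that appears in both, track the longest common increasing run ending there.
The best achievable length is 7; one witness is 1, 4, 7, 9, 12, 13, 14 (A-positions 1,2,5,6,8,9,10, B-positions 1,2,3,4,6,8,9).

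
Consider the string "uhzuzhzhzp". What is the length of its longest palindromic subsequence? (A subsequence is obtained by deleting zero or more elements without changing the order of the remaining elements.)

5

One longest palindromic subsequence is zhzhz (positions 5,6,7,8,9); it reads the same forward and backward, and the interval DP gives dp[1][10] = 5.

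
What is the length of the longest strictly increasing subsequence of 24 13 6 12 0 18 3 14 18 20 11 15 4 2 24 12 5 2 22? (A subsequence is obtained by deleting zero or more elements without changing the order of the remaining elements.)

Let dp[i] be the longest increasing subsequence ending at position i. Then dp = [1, 1, 1, 2, 1, 3, 2, 3, 4, 5, 3, 4, 3, 2, 6, 4, 4, 2, 6].
The maximum is 6; one witness is 6, 12, 14, 18, 20, 24 at positions 3,4,8,9,10,15.

6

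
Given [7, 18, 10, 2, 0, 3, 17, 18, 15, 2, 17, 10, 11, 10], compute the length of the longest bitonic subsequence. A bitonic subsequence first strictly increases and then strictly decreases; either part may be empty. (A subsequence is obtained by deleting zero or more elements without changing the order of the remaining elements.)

7

Let inc[i] be the LIS ending at i and dec[i] the longest strictly decreasing subsequence starting at i. inc = [1, 2, 2, 1, 1, 2, 3, 4, 3, 2, 4, 3, 4, 3], dec = [3, 5, 3, 2, 1, 2, 4, 4, 3, 1, 3, 1, 2, 1].
max_i inc[i]+dec[i]−1 = 7, with one witness 7, 10, 17, 18, 17, 11, 10.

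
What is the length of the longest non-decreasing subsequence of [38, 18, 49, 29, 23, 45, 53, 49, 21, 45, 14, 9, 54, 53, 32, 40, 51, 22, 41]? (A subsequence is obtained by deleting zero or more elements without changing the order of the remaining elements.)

5

Scanning left to right, the best length ending at each element is: 38→1, 18→1, 49→2, 29→2, 23→2, 45→3, 53→4, 49→4, 21→2, 45→4, 14→1, 9→1, 54→5, 53→5, 32→3, 40→4, 51→5, 22→3, 41→5.
So the longest non-decreasing subsequence has length 5, e.g. 18, 29, 45, 53, 54.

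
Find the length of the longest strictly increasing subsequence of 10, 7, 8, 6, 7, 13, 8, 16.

Let dp[i] be the longest increasing subsequence ending at position i. Then dp = [1, 1, 2, 1, 2, 3, 3, 4].
The maximum is 4; one witness is 7, 8, 13, 16 at positions 2,3,6,8.

4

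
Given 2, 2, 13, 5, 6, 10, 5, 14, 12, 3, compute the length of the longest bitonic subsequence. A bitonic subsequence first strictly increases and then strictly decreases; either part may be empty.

One longest bitonic subsequence is 2, 5, 6, 10, 14, 12, 3 (positions 1,4,5,6,8,9,10): it rises to 14 then falls. Length 7 is optimal.

7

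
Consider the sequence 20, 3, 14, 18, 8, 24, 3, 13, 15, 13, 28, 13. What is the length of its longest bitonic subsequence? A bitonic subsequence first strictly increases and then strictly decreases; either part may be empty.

Let inc[i] be the LIS ending at i and dec[i] the longest strictly decreasing subsequence starting at i. inc = [1, 1, 2, 3, 2, 4, 1, 3, 4, 3, 5, 3], dec = [4, 1, 3, 3, 2, 3, 1, 1, 2, 1, 2, 1].
max_i inc[i]+dec[i]−1 = 6, with one witness 3, 14, 18, 24, 15, 13.

6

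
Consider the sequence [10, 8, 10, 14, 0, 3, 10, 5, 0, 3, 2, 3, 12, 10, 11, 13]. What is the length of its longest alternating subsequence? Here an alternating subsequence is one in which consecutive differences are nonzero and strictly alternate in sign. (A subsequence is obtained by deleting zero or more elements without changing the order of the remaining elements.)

11

Track the best alternating length ending on an up-step vs a down-step at each position: up/down = 1/1, 1/2, 3/1, 3/1, 1/4, 5/4, 5/4, 5/6, 1/6, 7/6, 7/8, 9/6, 9/4, 9/10, 11/10, 11/4.
The maximum over both is 11; one such subsequence is 10, 8, 10, 0, 3, 0, 3, 2, 12, 10, 11.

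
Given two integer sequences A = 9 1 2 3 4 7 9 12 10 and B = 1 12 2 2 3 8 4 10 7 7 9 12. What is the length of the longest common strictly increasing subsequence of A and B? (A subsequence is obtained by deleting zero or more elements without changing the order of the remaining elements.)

7

A longest common strictly increasing subsequence is 1, 2, 3, 4, 7, 9, 12 (length 7); it appears in order in both A and B, and no longer such subsequence exists.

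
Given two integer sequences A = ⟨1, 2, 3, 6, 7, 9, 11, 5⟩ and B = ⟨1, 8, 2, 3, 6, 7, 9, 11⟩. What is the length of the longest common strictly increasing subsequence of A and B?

7

For each value that appears in both, track the longest common increasing run ending there.
The best achievable length is 7; one witness is 1, 2, 3, 6, 7, 9, 11 (A-positions 1,2,3,4,5,6,7, B-positions 1,3,4,5,6,7,8).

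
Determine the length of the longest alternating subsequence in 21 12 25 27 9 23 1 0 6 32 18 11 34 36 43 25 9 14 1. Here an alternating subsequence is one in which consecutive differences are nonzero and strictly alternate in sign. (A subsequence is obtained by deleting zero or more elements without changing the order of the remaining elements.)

Track the best alternating length ending on an up-step vs a down-step at each position: up/down = 1/1, 1/2, 3/1, 3/1, 1/4, 5/4, 1/6, 1/6, 7/6, 7/1, 7/8, 7/8, 9/1, 9/1, 9/1, 9/10, 7/10, 11/10, 7/12.
The maximum over both is 12; one such subsequence is 21, 12, 25, 9, 23, 1, 32, 18, 34, 9, 14, 1.

12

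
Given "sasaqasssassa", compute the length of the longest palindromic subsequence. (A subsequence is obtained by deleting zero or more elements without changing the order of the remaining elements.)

One longest palindromic subsequence is asasssasa (positions 2,3,6,7,8,9,10,12,13); it reads the same forward and backward, and the interval DP gives dp[1][13] = 9.

9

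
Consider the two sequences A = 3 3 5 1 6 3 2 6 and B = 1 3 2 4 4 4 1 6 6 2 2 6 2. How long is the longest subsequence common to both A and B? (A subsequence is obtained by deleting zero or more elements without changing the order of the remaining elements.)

A longest common subsequence is 3, 1, 6, 2, 6 (length 5); the LCS DP confirms no longer common subsequence exists.

5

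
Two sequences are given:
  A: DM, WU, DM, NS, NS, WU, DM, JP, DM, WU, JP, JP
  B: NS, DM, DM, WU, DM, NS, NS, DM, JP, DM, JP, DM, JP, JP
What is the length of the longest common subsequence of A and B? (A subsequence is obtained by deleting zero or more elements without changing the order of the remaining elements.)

10

Backtracking the LCS table gives one alignment: DM (A1,B3) → WU (A2,B4) → DM (A3,B5) → NS (A4,B6) → NS (A5,B7) → DM (A7,B10) → JP (A8,B11) → DM (A9,B12) → JP (A11,B13) → JP (A12,B14).
So the longest common subsequence has length 10.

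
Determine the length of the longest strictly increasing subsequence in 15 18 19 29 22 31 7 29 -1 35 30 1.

One longest increasing subsequence is 15, 18, 19, 29, 31, 35 (positions 1,2,3,4,6,10), of length 6; no longer one exists.

6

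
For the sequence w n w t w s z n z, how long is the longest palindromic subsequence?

5

One longest palindromic subsequence is nwtwn (positions 2,3,4,5,8); it reads the same forward and backward, and the interval DP gives dp[1][9] = 5.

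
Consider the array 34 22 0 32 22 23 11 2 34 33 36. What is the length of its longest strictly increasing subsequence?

5

Let dp[i] be the longest increasing subsequence ending at position i. Then dp = [1, 1, 1, 2, 2, 3, 2, 2, 4, 4, 5].
The maximum is 5; one witness is 0, 22, 23, 34, 36 at positions 3,5,6,9,11.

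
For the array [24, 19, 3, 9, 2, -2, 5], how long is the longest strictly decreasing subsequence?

5

Let dp[i] be the longest decreasing subsequence ending at position i. Then dp = [1, 2, 3, 3, 4, 5, 4].
The maximum is 5; one witness is 24, 19, 3, 2, -2 at positions 1,2,3,5,6.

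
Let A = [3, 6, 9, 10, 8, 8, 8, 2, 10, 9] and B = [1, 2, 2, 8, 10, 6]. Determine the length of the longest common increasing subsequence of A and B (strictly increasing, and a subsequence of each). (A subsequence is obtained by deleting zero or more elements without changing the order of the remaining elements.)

A longest common strictly increasing subsequence is 2, 10 (length 2); it appears in order in both A and B, and no longer such subsequence exists.

2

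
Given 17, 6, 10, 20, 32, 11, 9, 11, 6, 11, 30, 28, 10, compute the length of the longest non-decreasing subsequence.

6

Let dp[i] be the longest non-decreasing subsequence ending at position i. Then dp = [1, 1, 2, 3, 4, 3, 2, 4, 2, 5, 6, 6, 3].
The maximum is 6; one witness is 6, 10, 11, 11, 11, 30 at positions 2,3,6,8,10,11.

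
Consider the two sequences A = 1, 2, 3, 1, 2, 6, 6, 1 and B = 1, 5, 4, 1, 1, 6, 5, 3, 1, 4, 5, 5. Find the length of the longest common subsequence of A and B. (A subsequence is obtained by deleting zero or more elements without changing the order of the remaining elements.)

Backtracking the LCS table gives one alignment: 1 (A1,B4) → 1 (A4,B5) → 6 (A6,B6) → 1 (A8,B9).
So the longest common subsequence has length 4.

4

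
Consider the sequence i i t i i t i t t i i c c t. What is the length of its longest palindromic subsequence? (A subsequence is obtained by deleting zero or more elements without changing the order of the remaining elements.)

One longest palindromic subsequence is tiitttiit (positions 3,4,5,6,8,9,10,11,14); it reads the same forward and backward, and the interval DP gives dp[1][14] = 9.

9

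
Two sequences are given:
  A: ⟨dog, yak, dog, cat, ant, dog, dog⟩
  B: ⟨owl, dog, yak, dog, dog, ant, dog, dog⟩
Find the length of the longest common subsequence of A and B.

A longest common subsequence is dog, yak, dog, ant, dog, dog (length 6); the LCS DP confirms no longer common subsequence exists.

6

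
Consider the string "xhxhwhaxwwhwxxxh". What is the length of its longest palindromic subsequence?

10

One longest palindromic subsequence is hxwhwwhwxh (positions 2,3,5,6,9,10,11,12,15,16); it reads the same forward and backward, and the interval DP gives dp[1][16] = 10.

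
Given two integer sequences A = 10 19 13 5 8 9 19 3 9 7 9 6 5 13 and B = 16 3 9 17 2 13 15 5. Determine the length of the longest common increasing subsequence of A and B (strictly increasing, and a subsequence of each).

3

A longest common strictly increasing subsequence is 3, 9, 13 (length 3); it appears in order in both A and B, and no longer such subsequence exists.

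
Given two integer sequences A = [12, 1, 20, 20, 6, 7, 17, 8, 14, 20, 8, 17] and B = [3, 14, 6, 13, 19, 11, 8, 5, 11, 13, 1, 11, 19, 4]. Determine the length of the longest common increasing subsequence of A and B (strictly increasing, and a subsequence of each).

2

For each value that appears in both, track the longest common increasing run ending there.
The best achievable length is 2; one witness is 6, 8 (A-positions 5,8, B-positions 3,7).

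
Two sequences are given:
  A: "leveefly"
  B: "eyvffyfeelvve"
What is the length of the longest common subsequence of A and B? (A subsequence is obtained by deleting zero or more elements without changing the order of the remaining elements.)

5

A longest common subsequence is eveel (length 5); the LCS DP confirms no longer common subsequence exists.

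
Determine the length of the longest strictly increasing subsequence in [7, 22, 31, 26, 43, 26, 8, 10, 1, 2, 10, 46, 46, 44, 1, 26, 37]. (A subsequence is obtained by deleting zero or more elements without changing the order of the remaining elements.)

One longest increasing subsequence is 7, 22, 31, 43, 46 (positions 1,2,3,5,12), of length 5; no longer one exists.

5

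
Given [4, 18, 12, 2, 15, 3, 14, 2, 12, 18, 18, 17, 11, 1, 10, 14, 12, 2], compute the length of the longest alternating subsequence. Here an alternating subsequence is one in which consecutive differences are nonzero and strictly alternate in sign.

11

Track the best alternating length ending on an up-step vs a down-step at each position: up/down = 1/1, 2/1, 2/3, 1/3, 4/3, 4/5, 6/5, 1/7, 8/7, 8/1, 8/1, 8/9, 8/9, 1/9, 10/9, 10/9, 10/11, 10/11.
The maximum over both is 11; one such subsequence is 4, 18, 12, 15, 3, 14, 2, 12, 11, 14, 12.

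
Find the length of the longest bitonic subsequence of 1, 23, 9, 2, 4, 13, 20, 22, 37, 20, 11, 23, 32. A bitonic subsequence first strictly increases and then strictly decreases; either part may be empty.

Let inc[i] be the LIS ending at i and dec[i] the longest strictly decreasing subsequence starting at i. inc = [1, 2, 2, 2, 3, 4, 5, 6, 7, 5, 4, 7, 8], dec = [1, 4, 2, 1, 1, 2, 2, 3, 3, 2, 1, 1, 1].
max_i inc[i]+dec[i]−1 = 9, with one witness 1, 2, 4, 13, 20, 22, 37, 20, 11.

9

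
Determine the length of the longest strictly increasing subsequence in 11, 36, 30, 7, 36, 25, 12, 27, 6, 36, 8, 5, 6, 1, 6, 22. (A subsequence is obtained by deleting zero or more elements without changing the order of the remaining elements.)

Let dp[i] be the longest increasing subsequence ending at position i. Then dp = [1, 2, 2, 1, 3, 2, 2, 3, 1, 4, 2, 1, 2, 1, 2, 3].
The maximum is 4; one witness is 11, 25, 27, 36 at positions 1,6,8,10.

4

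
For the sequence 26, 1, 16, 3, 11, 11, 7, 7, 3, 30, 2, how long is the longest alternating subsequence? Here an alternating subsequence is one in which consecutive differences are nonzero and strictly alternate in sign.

8

A longest alternating subsequence is 26, 1, 16, 3, 11, 7, 30, 2 (positions 1,2,3,4,5,7,10,11); its 7 consecutive differences strictly alternate in sign, and length 8 is optimal.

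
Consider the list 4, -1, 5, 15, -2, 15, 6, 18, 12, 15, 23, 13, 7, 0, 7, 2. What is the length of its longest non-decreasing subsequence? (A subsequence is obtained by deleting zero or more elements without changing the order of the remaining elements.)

6

Let dp[i] be the longest non-decreasing subsequence ending at position i. Then dp = [1, 1, 2, 3, 1, 4, 3, 5, 4, 5, 6, 5, 4, 2, 5, 3].
The maximum is 6; one witness is 4, 5, 15, 15, 18, 23 at positions 1,3,4,6,8,11.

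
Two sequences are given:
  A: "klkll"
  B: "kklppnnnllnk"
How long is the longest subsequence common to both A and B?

4

A longest common subsequence is klll (length 4); the LCS DP confirms no longer common subsequence exists.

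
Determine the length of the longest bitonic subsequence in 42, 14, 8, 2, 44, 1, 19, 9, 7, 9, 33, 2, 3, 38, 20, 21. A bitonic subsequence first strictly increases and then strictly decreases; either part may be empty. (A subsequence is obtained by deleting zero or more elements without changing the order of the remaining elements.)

6

Let inc[i] be the LIS ending at i and dec[i] the longest strictly decreasing subsequence starting at i. inc = [1, 1, 1, 1, 2, 1, 2, 2, 2, 3, 4, 2, 3, 5, 4, 5], dec = [5, 4, 3, 2, 5, 1, 4, 3, 2, 2, 2, 1, 1, 2, 1, 1].
max_i inc[i]+dec[i]−1 = 6, with one witness 42, 44, 19, 9, 7, 3.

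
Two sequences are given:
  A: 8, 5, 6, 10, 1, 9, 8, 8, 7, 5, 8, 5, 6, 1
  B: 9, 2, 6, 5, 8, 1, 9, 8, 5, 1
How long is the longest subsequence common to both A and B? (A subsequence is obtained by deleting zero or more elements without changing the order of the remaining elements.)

6

A longest common subsequence is 8, 1, 9, 8, 5, 1 (length 6); the LCS DP confirms no longer common subsequence exists.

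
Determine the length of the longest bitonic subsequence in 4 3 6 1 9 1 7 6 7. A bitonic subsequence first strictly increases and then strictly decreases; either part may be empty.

One longest bitonic subsequence is 4, 6, 9, 7, 6 (positions 1,3,5,7,8): it rises to 9 then falls. Length 5 is optimal.

5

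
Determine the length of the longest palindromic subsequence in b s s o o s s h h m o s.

6

One longest palindromic subsequence is sohhos (positions 2,4,8,9,11,12); it reads the same forward and backward, and the interval DP gives dp[1][12] = 6.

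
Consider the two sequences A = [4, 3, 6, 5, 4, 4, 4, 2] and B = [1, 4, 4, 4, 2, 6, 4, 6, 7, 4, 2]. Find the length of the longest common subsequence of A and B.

Backtracking the LCS table gives one alignment: 4 (A1,B4) → 6 (A3,B6) → 4 (A5,B7) → 4 (A7,B10) → 2 (A8,B11).
So the longest common subsequence has length 5.

5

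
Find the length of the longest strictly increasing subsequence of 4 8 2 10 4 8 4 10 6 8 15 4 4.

Let dp[i] be the longest increasing subsequence ending at position i. Then dp = [1, 2, 1, 3, 2, 3, 2, 4, 3, 4, 5, 2, 2].
The maximum is 5; one witness is 2, 4, 8, 10, 15 at positions 3,5,6,8,11.

5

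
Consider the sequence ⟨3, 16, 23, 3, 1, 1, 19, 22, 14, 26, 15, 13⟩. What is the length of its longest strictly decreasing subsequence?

4

Scanning left to right, the best length ending at each element is: 3→1, 16→1, 23→1, 3→2, 1→3, 1→3, 19→2, 22→2, 14→3, 26→1, 15→3, 13→4.
So the longest decreasing subsequence has length 4, e.g. 23, 19, 14, 13.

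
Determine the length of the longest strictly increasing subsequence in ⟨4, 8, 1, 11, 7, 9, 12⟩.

Let dp[i] be the longest increasing subsequence ending at position i. Then dp = [1, 2, 1, 3, 2, 3, 4].
The maximum is 4; one witness is 4, 8, 11, 12 at positions 1,2,4,7.

4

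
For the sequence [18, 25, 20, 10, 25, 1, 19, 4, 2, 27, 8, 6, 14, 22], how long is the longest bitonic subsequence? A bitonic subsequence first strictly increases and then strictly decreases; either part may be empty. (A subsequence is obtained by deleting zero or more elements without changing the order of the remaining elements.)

Let inc[i] be the LIS ending at i and dec[i] the longest strictly decreasing subsequence starting at i. inc = [1, 2, 2, 1, 3, 1, 2, 2, 2, 4, 3, 3, 4, 5], dec = [4, 5, 4, 3, 4, 1, 3, 2, 1, 3, 2, 1, 1, 1].
max_i inc[i]+dec[i]−1 = 6, with one witness 18, 25, 20, 19, 8, 6.

6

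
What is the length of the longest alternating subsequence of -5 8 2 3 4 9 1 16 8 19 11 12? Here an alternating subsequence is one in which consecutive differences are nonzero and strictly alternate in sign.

10

A longest alternating subsequence is -5, 8, 2, 3, 1, 16, 8, 19, 11, 12 (positions 1,2,3,4,7,8,9,10,11,12); its 9 consecutive differences strictly alternate in sign, and length 10 is optimal.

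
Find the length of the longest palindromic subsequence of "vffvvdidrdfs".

5

One longest palindromic subsequence is fdrdf (positions 3,6,9,10,11); it reads the same forward and backward, and the interval DP gives dp[1][12] = 5.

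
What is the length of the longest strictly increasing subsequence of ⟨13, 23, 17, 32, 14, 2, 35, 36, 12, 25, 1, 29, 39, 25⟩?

Scanning left to right, the best length ending at each element is: 13→1, 23→2, 17→2, 32→3, 14→2, 2→1, 35→4, 36→5, 12→2, 25→3, 1→1, 29→4, 39→6, 25→3.
So the longest increasing subsequence has length 6, e.g. 13, 23, 32, 35, 36, 39.

6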